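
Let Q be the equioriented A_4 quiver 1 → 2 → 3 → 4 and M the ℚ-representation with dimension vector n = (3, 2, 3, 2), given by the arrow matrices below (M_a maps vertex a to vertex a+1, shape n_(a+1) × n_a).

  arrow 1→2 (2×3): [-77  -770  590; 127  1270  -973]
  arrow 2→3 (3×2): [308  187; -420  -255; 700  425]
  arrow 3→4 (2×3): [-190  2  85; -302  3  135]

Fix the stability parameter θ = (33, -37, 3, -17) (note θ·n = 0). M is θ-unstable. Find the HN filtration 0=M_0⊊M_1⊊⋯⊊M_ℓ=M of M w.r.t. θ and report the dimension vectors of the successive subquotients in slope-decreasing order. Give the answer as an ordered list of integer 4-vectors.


Barcode: M ≅ I[1,1], I[1,2], I[1,4], I[3,3], I[3,4]. HN layers by μ_θ (5 steps, strictly decreasing):
  μ^(1)=33; μ^(2)=3; μ^(3)=-2; μ^(4)=-9/2; μ^(5)=-7

((1, 0, 0, 0); (0, 0, 1, 0); (1, 1, 0, 0); (1, 1, 1, 1); (0, 0, 1, 1))


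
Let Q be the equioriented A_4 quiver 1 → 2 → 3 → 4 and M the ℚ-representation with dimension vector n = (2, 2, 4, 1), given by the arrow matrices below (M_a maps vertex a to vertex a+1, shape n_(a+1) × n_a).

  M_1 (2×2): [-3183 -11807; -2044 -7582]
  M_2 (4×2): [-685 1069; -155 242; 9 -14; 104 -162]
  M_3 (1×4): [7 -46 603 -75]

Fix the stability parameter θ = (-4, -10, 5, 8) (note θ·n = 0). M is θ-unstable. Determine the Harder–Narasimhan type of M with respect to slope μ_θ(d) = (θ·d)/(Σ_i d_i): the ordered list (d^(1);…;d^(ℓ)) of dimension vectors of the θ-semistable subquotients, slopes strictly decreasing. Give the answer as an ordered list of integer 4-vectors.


Barcode: M ≅ I[1,3], I[1,4], I[3,3]^2. HN layers by μ_θ (3 steps, strictly decreasing):
  μ^(1)=8; μ^(2)=5; μ^(3)=-7

((0, 0, 0, 1); (0, 0, 4, 0); (2, 2, 0, 0))


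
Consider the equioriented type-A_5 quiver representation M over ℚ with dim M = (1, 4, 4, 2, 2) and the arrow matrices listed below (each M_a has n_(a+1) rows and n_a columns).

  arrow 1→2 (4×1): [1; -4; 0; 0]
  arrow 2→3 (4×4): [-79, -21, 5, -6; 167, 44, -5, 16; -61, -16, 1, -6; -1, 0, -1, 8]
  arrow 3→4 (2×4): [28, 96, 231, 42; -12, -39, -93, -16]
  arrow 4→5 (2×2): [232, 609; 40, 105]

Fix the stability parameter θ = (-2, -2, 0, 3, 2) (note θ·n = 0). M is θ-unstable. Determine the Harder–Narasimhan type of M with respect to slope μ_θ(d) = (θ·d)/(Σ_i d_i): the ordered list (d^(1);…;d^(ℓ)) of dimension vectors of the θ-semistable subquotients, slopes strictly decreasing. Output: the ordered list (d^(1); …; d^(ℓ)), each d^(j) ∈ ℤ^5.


Via rank(M_{q-1}∘⋯∘M_p): M ≅ I[1,5], I[2,3]^2, I[2,4], I[5,5].
μ_θ-semistable layers: μ^(1)=3; μ^(2)=5/2; μ^(3)=2; μ^(4)=0; μ^(5)=-2

((0, 0, 0, 1, 0); (0, 0, 0, 1, 1); (0, 0, 0, 0, 1); (0, 0, 4, 0, 0); (1, 4, 0, 0, 0))


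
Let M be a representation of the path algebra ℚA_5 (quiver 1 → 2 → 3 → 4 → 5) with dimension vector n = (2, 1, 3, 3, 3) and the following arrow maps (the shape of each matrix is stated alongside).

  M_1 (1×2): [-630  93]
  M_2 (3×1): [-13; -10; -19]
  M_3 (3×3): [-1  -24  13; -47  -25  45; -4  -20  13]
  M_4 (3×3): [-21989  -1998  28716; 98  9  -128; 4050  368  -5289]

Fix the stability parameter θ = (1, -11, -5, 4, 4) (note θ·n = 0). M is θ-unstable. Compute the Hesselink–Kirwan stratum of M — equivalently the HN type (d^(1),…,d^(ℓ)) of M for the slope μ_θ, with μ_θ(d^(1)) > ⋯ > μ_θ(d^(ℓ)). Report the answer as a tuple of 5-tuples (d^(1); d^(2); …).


Via rank(M_{q-1}∘⋯∘M_p): M ≅ I[1,1], I[1,5], I[3,5]^2.
μ_θ-semistable layers: μ^(1)=4; μ^(2)=1; μ^(3)=-5

((0, 0, 0, 3, 3); (1, 0, 0, 0, 0); (1, 1, 3, 0, 0))


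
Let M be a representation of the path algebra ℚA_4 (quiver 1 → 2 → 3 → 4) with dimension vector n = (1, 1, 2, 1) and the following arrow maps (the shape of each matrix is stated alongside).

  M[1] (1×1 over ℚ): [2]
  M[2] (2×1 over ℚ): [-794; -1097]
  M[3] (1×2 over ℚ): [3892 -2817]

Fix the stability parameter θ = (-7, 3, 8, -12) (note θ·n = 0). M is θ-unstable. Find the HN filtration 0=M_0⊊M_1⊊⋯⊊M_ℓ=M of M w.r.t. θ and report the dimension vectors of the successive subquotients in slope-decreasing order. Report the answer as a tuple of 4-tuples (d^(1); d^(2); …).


Interval decomposition of M: I[1,4], I[3,3].
HN type (ℓ=3): μ^(1)=8; μ^(2)=-1/3; μ^(3)=-7

((0, 0, 1, 0); (0, 1, 1, 1); (1, 0, 0, 0))


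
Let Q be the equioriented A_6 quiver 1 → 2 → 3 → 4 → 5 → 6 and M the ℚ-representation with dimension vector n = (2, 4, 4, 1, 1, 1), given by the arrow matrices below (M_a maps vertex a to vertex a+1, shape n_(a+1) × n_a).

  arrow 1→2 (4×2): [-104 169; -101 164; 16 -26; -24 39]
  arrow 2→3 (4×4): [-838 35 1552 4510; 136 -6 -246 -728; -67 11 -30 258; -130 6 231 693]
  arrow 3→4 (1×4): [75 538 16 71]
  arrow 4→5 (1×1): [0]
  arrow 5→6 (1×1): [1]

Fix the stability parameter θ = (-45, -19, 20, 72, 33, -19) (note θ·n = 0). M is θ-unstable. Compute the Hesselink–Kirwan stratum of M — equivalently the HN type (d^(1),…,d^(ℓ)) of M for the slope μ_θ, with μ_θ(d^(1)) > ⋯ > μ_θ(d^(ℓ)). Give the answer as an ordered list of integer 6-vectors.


Via rank(M_{q-1}∘⋯∘M_p): M ≅ I[1,3], I[1,4], I[2,3]^2, I[5,6].
μ_θ-semistable layers: μ^(1)=72; μ^(2)=20; μ^(3)=7; μ^(4)=-19; μ^(5)=-45

((0, 0, 0, 1, 0, 0); (0, 0, 4, 0, 0, 0); (0, 0, 0, 0, 1, 1); (0, 4, 0, 0, 0, 0); (2, 0, 0, 0, 0, 0))


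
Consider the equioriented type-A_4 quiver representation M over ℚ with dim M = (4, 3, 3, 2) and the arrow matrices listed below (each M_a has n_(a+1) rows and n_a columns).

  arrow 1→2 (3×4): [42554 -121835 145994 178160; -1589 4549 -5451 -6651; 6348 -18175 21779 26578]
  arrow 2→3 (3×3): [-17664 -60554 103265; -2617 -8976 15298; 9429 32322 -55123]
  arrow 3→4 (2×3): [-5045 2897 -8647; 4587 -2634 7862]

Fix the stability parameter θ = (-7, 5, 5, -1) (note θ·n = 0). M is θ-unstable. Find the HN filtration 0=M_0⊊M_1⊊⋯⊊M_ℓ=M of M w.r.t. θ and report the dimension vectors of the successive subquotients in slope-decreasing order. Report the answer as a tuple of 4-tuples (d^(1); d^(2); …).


Barcode: M ≅ I[1,1], I[1,3], I[1,4]^2. HN layers by μ_θ (3 steps, strictly decreasing):
  μ^(1)=5; μ^(2)=3; μ^(3)=-7

((0, 1, 1, 0); (0, 2, 2, 2); (4, 0, 0, 0))


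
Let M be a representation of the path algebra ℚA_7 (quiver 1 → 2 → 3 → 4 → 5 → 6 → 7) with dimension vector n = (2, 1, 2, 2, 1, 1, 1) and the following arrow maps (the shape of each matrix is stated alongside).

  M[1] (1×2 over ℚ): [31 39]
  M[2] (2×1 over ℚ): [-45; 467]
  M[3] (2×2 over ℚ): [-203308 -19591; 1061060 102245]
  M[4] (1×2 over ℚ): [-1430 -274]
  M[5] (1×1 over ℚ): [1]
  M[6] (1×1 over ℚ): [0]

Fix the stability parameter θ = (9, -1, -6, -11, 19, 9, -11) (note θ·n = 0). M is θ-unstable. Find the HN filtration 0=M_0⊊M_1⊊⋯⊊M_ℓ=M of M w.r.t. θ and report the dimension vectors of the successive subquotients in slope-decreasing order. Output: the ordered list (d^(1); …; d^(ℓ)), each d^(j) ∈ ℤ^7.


Barcode: M ≅ I[1,1], I[1,4], I[3,3], I[4,6], I[7,7]. HN layers by μ_θ (5 steps, strictly decreasing):
  μ^(1)=14; μ^(2)=9; μ^(3)=-9/4; μ^(4)=-6; μ^(5)=-11

((0, 0, 0, 0, 1, 1, 0); (1, 0, 0, 0, 0, 0, 0); (1, 1, 1, 1, 0, 0, 0); (0, 0, 1, 0, 0, 0, 0); (0, 0, 0, 1, 0, 0, 1))


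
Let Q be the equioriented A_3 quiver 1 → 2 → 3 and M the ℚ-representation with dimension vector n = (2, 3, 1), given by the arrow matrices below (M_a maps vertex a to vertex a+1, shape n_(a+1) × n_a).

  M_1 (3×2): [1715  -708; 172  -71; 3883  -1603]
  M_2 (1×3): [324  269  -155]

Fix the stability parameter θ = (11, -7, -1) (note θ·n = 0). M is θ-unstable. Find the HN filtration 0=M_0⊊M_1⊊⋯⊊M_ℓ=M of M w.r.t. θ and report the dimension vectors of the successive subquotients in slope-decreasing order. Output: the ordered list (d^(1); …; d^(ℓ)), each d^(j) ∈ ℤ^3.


Via rank(M_{q-1}∘⋯∘M_p): M ≅ I[1,2], I[1,3], I[2,2].
μ_θ-semistable layers: μ^(1)=2; μ^(2)=1; μ^(3)=-7

((1, 1, 0); (1, 1, 1); (0, 1, 0))


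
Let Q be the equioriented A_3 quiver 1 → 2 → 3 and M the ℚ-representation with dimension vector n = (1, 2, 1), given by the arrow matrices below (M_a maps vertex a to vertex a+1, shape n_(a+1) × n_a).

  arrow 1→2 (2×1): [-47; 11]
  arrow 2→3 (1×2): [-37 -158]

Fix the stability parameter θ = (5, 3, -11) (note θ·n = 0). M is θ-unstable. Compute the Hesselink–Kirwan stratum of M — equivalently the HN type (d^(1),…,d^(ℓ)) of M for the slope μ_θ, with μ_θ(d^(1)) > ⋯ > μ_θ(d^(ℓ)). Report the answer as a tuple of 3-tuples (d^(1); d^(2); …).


Barcode: M ≅ I[1,3], I[2,2]. HN layers by μ_θ (2 steps, strictly decreasing):
  μ^(1)=3; μ^(2)=-1

((0, 1, 0); (1, 1, 1))


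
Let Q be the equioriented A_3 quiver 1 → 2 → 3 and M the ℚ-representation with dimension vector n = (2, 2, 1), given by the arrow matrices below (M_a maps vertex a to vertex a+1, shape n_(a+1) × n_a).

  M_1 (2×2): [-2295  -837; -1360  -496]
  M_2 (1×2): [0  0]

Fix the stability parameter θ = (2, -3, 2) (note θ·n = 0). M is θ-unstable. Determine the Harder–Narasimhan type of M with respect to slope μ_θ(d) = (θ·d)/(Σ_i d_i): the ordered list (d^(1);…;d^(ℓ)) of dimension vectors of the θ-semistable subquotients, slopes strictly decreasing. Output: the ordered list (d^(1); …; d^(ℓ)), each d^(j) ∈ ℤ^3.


Via rank(M_{q-1}∘⋯∘M_p): M ≅ I[1,1], I[1,2], I[2,2], I[3,3].
μ_θ-semistable layers: μ^(1)=2; μ^(2)=-1/2; μ^(3)=-3

((1, 0, 1); (1, 1, 0); (0, 1, 0))


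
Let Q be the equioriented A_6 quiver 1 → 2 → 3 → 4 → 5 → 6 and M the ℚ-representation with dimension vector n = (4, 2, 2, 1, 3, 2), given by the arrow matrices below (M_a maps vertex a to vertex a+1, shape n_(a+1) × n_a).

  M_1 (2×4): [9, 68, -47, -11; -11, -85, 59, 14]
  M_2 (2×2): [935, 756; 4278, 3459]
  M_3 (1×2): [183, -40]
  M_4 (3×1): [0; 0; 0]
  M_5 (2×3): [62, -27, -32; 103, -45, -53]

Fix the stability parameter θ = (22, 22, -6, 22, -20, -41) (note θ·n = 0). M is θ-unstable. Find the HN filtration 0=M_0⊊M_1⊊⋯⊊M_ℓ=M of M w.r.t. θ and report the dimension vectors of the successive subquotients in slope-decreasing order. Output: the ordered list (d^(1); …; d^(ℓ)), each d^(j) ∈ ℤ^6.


Interval decomposition of M: I[1,1]^2, I[1,3], I[1,4], I[5,5], I[5,6]^2.
HN type (ℓ=4): μ^(1)=22; μ^(2)=38/3; μ^(3)=-20; μ^(4)=-61/2

((2, 0, 0, 1, 0, 0); (2, 2, 2, 0, 0, 0); (0, 0, 0, 0, 1, 0); (0, 0, 0, 0, 2, 2))


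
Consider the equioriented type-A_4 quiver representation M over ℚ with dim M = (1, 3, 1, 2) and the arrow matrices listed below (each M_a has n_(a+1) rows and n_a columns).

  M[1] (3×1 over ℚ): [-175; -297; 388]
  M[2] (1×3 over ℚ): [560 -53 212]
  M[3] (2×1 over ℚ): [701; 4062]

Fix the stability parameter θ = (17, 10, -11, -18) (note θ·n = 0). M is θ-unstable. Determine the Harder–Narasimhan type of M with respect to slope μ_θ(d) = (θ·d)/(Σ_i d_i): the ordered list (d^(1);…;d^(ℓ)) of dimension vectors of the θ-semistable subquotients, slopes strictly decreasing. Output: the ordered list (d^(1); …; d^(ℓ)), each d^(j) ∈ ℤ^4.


Barcode: M ≅ I[1,4], I[2,2]^2, I[4,4]. HN layers by μ_θ (3 steps, strictly decreasing):
  μ^(1)=10; μ^(2)=-1/2; μ^(3)=-18

((0, 2, 0, 0); (1, 1, 1, 1); (0, 0, 0, 1))


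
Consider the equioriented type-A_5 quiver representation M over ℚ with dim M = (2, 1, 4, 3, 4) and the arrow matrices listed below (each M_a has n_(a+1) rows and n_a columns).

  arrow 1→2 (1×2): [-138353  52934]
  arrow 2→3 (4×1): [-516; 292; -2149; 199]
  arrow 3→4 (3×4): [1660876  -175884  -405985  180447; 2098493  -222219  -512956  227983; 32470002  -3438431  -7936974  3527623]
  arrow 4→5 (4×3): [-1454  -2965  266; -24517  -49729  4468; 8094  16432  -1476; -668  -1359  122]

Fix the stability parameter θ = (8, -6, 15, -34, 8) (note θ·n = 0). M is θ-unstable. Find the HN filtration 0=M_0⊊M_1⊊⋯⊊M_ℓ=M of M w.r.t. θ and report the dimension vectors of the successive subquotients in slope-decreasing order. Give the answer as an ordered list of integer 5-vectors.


Via rank(M_{q-1}∘⋯∘M_p): M ≅ I[1,1], I[1,5], I[3,3], I[3,4], I[3,5], I[5,5]^2.
μ_θ-semistable layers: μ^(1)=15; μ^(2)=8; μ^(3)=-17/4; μ^(4)=-19/2

((0, 0, 1, 0, 0); (1, 0, 0, 0, 4); (1, 1, 1, 1, 0); (0, 0, 2, 2, 0))


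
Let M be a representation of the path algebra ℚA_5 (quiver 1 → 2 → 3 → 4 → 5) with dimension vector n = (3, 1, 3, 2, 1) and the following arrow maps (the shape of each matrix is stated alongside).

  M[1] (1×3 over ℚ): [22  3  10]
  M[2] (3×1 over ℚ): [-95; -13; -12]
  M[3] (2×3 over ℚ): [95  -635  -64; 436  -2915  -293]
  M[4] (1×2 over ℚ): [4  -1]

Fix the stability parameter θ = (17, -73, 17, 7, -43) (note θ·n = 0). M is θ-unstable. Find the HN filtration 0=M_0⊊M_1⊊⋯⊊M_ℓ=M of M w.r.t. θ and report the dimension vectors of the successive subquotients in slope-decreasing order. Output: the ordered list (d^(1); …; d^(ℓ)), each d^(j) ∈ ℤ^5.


Interval decomposition of M: I[1,1]^2, I[1,5], I[3,3], I[3,4].
HN type (ℓ=4): μ^(1)=17; μ^(2)=12; μ^(3)=-19/3; μ^(4)=-28

((2, 0, 1, 0, 0); (0, 0, 1, 1, 0); (0, 0, 1, 1, 1); (1, 1, 0, 0, 0))


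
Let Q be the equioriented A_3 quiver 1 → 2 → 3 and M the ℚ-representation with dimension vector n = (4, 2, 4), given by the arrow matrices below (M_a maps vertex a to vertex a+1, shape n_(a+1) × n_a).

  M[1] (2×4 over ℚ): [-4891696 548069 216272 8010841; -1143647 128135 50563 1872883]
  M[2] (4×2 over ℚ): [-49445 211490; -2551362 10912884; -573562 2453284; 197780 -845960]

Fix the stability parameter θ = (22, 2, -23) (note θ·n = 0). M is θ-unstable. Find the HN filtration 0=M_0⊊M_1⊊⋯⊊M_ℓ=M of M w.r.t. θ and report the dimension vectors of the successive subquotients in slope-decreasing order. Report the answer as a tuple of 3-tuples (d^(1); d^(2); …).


Via rank(M_{q-1}∘⋯∘M_p): M ≅ I[1,1]^2, I[1,2], I[1,3], I[3,3]^3.
μ_θ-semistable layers: μ^(1)=22; μ^(2)=12; μ^(3)=1/3; μ^(4)=-23

((2, 0, 0); (1, 1, 0); (1, 1, 1); (0, 0, 3))


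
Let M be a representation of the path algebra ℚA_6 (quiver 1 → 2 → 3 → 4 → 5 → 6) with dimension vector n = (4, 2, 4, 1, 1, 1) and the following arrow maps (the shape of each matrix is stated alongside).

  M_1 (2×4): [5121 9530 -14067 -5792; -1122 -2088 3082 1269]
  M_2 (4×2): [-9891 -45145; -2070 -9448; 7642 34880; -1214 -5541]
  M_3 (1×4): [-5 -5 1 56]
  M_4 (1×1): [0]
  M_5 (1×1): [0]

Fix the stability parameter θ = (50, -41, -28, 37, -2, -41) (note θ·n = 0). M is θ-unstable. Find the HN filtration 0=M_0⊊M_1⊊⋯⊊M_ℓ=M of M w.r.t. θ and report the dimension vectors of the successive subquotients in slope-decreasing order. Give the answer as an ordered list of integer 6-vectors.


Via rank(M_{q-1}∘⋯∘M_p): M ≅ I[1,1]^2, I[1,3], I[1,4], I[3,3]^2, I[5,5], I[6,6].
μ_θ-semistable layers: μ^(1)=50; μ^(2)=37; μ^(3)=-2; μ^(4)=-19/3; μ^(5)=-28; μ^(6)=-41

((2, 0, 0, 0, 0, 0); (0, 0, 0, 1, 0, 0); (0, 0, 0, 0, 1, 0); (2, 2, 2, 0, 0, 0); (0, 0, 2, 0, 0, 0); (0, 0, 0, 0, 0, 1))


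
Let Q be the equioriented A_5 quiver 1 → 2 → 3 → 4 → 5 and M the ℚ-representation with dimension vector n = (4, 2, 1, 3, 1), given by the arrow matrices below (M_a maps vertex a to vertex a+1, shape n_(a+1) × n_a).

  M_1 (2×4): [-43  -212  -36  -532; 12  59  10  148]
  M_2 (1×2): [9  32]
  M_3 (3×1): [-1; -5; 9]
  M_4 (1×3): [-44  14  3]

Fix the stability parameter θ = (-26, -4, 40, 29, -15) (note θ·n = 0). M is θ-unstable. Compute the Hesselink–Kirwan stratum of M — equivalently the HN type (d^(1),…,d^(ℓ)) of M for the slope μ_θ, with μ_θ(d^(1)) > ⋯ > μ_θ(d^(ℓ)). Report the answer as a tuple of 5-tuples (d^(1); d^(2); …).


Interval decomposition of M: I[1,1]^2, I[1,2], I[1,5], I[4,4]^2.
HN type (ℓ=4): μ^(1)=29; μ^(2)=18; μ^(3)=-4; μ^(4)=-26

((0, 0, 0, 2, 0); (0, 0, 1, 1, 1); (0, 2, 0, 0, 0); (4, 0, 0, 0, 0))


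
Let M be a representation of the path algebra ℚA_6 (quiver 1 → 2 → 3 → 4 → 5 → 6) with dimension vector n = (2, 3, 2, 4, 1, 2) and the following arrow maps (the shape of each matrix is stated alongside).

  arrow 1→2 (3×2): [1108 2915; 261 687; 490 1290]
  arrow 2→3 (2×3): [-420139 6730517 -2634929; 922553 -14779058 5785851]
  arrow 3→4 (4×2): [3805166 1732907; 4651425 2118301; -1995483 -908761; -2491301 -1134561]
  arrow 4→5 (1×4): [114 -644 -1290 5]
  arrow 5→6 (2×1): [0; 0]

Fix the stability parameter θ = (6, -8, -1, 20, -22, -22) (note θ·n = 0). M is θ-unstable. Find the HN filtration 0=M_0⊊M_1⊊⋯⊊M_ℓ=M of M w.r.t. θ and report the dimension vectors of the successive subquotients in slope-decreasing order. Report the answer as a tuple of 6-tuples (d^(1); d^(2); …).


Via rank(M_{q-1}∘⋯∘M_p): M ≅ I[1,4], I[1,5], I[2,2], I[4,4]^2, I[6,6]^2.
μ_θ-semistable layers: μ^(1)=20; μ^(2)=-1; μ^(3)=-8; μ^(4)=-22

((0, 0, 0, 3, 0, 0); (2, 2, 2, 1, 1, 0); (0, 1, 0, 0, 0, 0); (0, 0, 0, 0, 0, 2))


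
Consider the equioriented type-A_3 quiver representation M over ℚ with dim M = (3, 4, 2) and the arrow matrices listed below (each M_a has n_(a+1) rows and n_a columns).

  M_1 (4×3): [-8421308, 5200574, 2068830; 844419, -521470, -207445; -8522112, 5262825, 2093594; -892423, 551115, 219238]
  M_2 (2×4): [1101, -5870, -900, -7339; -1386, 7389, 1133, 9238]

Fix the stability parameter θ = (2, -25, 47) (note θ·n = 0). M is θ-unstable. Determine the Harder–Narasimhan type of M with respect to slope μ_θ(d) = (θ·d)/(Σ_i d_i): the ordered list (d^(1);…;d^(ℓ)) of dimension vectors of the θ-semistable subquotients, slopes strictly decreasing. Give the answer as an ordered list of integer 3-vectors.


Via rank(M_{q-1}∘⋯∘M_p): M ≅ I[1,2], I[1,3]^2, I[2,2].
μ_θ-semistable layers: μ^(1)=47; μ^(2)=-23/2; μ^(3)=-25

((0, 0, 2); (3, 3, 0); (0, 1, 0))


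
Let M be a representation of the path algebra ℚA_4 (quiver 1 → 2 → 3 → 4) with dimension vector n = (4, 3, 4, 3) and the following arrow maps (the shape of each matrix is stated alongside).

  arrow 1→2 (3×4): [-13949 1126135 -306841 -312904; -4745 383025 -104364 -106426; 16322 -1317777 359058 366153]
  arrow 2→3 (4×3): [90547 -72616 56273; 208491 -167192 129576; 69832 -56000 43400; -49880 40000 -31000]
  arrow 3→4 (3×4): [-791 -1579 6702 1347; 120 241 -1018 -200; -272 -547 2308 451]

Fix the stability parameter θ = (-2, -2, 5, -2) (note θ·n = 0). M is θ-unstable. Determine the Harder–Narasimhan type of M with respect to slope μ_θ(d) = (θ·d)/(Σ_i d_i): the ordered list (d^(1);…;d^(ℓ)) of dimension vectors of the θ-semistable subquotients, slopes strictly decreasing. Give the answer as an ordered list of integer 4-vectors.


Via rank(M_{q-1}∘⋯∘M_p): M ≅ I[1,1], I[1,2], I[1,4]^2, I[3,3], I[3,4].
μ_θ-semistable layers: μ^(1)=5; μ^(2)=3/2; μ^(3)=-2

((0, 0, 1, 0); (0, 0, 3, 3); (4, 3, 0, 0))


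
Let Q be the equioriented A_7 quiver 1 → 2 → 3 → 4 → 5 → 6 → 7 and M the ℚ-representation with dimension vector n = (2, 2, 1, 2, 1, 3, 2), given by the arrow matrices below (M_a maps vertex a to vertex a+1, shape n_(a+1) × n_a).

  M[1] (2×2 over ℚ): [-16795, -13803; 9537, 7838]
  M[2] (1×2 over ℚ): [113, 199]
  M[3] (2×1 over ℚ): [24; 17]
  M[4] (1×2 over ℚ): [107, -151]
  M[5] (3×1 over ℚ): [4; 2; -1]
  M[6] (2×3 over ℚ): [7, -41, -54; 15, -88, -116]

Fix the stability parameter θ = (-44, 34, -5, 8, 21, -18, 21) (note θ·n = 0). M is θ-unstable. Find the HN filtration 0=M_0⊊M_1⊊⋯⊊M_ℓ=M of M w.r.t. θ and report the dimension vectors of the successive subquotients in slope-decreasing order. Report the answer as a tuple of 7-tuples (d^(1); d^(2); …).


Barcode: M ≅ I[1,2], I[1,6], I[4,4], I[6,7]^2. HN layers by μ_θ (5 steps, strictly decreasing):
  μ^(1)=34; μ^(2)=21; μ^(3)=8; μ^(4)=-18; μ^(5)=-44

((0, 1, 0, 0, 0, 0, 0); (0, 0, 0, 0, 0, 0, 2); (0, 1, 1, 2, 1, 1, 0); (0, 0, 0, 0, 0, 2, 0); (2, 0, 0, 0, 0, 0, 0))


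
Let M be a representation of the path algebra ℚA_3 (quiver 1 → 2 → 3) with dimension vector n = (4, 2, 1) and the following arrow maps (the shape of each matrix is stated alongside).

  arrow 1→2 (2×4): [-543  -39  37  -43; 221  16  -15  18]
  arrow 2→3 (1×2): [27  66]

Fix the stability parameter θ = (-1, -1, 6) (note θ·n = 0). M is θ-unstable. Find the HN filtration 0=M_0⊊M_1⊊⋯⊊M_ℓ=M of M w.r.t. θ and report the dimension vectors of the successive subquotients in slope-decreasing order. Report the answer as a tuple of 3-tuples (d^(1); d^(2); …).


Interval decomposition of M: I[1,1]^2, I[1,2], I[1,3].
HN type (ℓ=2): μ^(1)=6; μ^(2)=-1

((0, 0, 1); (4, 2, 0))


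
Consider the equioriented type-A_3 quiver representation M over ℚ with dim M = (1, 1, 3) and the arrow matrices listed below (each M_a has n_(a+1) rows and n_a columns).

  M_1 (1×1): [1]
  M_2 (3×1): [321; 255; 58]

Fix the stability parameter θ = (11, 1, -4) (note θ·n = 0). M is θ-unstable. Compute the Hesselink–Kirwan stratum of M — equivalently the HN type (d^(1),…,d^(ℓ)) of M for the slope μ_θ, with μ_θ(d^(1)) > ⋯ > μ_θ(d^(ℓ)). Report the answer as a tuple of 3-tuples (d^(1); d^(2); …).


Interval decomposition of M: I[1,3], I[3,3]^2.
HN type (ℓ=2): μ^(1)=8/3; μ^(2)=-4

((1, 1, 1); (0, 0, 2))


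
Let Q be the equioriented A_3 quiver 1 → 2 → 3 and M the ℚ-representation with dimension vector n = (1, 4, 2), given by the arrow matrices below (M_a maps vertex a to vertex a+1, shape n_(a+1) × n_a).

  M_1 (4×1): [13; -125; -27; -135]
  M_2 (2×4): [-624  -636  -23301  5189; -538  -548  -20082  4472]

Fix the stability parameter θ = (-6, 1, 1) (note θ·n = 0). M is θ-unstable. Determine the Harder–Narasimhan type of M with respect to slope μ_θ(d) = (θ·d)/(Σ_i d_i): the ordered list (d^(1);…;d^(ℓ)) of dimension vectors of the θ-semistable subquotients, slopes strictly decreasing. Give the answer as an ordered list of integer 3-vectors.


Interval decomposition of M: I[1,2], I[2,2], I[2,3]^2.
HN type (ℓ=2): μ^(1)=1; μ^(2)=-6

((0, 4, 2); (1, 0, 0))


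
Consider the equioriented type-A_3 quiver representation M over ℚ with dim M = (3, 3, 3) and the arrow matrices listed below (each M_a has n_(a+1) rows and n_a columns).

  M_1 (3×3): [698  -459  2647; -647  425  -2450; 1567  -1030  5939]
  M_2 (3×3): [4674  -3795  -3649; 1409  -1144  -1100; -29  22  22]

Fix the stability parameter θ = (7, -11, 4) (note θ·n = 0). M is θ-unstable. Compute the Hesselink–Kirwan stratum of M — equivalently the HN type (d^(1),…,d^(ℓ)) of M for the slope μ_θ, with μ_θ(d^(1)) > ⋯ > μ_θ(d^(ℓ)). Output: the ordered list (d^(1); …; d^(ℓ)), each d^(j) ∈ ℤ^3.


Barcode: M ≅ I[1,2], I[1,3]^2, I[3,3]. HN layers by μ_θ (2 steps, strictly decreasing):
  μ^(1)=4; μ^(2)=-2

((0, 0, 3); (3, 3, 0))


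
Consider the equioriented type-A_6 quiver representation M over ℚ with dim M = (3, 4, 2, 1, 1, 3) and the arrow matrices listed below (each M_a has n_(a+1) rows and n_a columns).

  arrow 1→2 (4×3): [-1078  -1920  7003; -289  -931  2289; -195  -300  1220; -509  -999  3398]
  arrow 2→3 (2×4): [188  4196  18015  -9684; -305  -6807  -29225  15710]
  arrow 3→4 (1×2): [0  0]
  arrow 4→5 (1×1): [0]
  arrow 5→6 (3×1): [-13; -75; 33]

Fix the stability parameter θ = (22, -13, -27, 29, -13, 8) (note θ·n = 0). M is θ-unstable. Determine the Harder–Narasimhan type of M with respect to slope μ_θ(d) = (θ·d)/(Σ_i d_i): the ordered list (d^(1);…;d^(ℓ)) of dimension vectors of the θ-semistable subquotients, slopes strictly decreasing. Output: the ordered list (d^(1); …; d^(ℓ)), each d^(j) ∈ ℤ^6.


Via rank(M_{q-1}∘⋯∘M_p): M ≅ I[1,2], I[1,3]^2, I[2,2], I[4,4], I[5,6], I[6,6]^2.
μ_θ-semistable layers: μ^(1)=29; μ^(2)=8; μ^(3)=9/2; μ^(4)=-6; μ^(5)=-13

((0, 0, 0, 1, 0, 0); (0, 0, 0, 0, 0, 3); (1, 1, 0, 0, 0, 0); (2, 2, 2, 0, 0, 0); (0, 1, 0, 0, 1, 0))


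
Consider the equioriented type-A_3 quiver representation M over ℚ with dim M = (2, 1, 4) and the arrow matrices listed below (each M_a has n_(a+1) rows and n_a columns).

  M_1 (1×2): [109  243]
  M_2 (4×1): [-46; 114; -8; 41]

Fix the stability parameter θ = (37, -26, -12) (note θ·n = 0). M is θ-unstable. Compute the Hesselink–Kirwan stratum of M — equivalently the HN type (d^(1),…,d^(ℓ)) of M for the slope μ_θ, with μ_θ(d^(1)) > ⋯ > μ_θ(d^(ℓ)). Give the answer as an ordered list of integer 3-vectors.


Via rank(M_{q-1}∘⋯∘M_p): M ≅ I[1,1], I[1,3], I[3,3]^3.
μ_θ-semistable layers: μ^(1)=37; μ^(2)=-1/3; μ^(3)=-12

((1, 0, 0); (1, 1, 1); (0, 0, 3))


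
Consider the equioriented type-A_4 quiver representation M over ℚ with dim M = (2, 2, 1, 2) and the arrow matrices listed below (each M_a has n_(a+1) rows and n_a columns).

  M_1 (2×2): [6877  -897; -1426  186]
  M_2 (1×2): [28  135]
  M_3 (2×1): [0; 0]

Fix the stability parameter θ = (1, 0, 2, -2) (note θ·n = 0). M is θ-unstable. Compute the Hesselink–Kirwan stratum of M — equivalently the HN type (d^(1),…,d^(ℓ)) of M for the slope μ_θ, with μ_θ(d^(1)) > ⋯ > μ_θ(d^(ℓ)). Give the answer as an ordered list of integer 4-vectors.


Via rank(M_{q-1}∘⋯∘M_p): M ≅ I[1,1], I[1,3], I[2,2], I[4,4]^2.
μ_θ-semistable layers: μ^(1)=2; μ^(2)=1; μ^(3)=1/2; μ^(4)=0; μ^(5)=-2

((0, 0, 1, 0); (1, 0, 0, 0); (1, 1, 0, 0); (0, 1, 0, 0); (0, 0, 0, 2))


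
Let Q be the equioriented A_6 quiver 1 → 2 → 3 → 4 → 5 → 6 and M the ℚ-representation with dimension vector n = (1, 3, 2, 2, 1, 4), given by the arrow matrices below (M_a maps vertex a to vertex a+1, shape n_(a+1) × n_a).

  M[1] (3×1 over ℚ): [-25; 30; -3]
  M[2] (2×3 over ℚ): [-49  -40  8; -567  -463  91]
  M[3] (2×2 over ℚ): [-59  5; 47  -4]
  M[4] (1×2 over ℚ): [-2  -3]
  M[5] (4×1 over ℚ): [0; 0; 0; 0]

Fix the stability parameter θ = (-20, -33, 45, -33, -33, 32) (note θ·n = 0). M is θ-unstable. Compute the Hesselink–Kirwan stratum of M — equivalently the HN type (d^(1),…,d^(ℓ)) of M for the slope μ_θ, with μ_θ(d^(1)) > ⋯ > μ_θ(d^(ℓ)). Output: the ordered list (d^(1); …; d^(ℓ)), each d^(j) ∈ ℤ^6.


Interval decomposition of M: I[1,5], I[2,2], I[2,4], I[6,6]^4.
HN type (ℓ=5): μ^(1)=32; μ^(2)=6; μ^(3)=-7; μ^(4)=-53/2; μ^(5)=-33

((0, 0, 0, 0, 0, 4); (0, 0, 1, 1, 0, 0); (0, 0, 1, 1, 1, 0); (1, 1, 0, 0, 0, 0); (0, 2, 0, 0, 0, 0))


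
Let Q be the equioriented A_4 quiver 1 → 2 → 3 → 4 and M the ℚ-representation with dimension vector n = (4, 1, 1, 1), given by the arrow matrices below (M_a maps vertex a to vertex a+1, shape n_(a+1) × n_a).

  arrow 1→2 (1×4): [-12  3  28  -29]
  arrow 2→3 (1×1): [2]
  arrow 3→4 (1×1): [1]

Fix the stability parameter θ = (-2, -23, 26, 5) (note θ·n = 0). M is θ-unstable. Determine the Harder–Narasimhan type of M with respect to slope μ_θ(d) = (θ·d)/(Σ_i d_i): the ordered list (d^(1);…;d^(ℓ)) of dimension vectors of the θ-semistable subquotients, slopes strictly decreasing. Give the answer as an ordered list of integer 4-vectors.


Interval decomposition of M: I[1,1]^3, I[1,4].
HN type (ℓ=3): μ^(1)=31/2; μ^(2)=-2; μ^(3)=-25/2

((0, 0, 1, 1); (3, 0, 0, 0); (1, 1, 0, 0))


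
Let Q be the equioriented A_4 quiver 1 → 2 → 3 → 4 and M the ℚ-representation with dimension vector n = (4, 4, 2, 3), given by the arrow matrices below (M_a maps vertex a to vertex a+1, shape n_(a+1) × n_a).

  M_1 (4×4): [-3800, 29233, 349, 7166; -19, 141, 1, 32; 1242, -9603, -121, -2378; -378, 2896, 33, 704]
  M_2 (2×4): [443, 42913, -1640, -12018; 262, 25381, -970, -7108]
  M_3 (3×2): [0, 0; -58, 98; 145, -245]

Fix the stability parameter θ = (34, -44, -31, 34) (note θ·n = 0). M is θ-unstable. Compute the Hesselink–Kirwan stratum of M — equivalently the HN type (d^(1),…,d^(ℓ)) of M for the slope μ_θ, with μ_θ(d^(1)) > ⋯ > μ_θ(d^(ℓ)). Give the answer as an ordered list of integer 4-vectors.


Via rank(M_{q-1}∘⋯∘M_p): M ≅ I[1,2]^2, I[1,3], I[1,4], I[4,4]^2.
μ_θ-semistable layers: μ^(1)=34; μ^(2)=-5; μ^(3)=-41/3

((0, 0, 0, 3); (2, 2, 0, 0); (2, 2, 2, 0))


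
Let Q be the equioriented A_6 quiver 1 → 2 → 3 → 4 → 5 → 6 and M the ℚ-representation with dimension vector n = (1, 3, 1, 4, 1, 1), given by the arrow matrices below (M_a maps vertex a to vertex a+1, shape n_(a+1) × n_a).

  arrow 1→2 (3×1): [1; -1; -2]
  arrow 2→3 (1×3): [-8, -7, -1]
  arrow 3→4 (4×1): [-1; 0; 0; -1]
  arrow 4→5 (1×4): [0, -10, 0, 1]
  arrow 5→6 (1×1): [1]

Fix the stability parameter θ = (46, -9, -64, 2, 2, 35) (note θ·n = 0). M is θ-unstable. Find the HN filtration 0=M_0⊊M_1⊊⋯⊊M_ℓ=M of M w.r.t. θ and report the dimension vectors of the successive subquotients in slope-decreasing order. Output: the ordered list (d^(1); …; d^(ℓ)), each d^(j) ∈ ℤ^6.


Via rank(M_{q-1}∘⋯∘M_p): M ≅ I[1,6], I[2,2]^2, I[4,4]^3.
μ_θ-semistable layers: μ^(1)=35; μ^(2)=2; μ^(3)=-9

((0, 0, 0, 0, 0, 1); (0, 0, 0, 4, 1, 0); (1, 3, 1, 0, 0, 0))


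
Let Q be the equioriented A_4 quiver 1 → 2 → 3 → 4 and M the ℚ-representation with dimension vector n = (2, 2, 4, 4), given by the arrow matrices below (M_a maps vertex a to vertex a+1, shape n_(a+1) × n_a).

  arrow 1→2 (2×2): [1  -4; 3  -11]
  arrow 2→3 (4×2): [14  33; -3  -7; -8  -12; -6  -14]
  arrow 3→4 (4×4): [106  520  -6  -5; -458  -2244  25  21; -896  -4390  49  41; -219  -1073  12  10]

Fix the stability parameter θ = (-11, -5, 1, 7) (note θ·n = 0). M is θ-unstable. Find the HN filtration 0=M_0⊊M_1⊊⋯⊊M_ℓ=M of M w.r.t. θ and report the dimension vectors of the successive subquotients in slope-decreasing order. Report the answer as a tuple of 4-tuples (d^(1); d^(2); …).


Interval decomposition of M: I[1,3], I[1,4], I[3,4]^2, I[4,4].
HN type (ℓ=4): μ^(1)=7; μ^(2)=1; μ^(3)=-5; μ^(4)=-11

((0, 0, 0, 4); (0, 0, 4, 0); (0, 2, 0, 0); (2, 0, 0, 0))


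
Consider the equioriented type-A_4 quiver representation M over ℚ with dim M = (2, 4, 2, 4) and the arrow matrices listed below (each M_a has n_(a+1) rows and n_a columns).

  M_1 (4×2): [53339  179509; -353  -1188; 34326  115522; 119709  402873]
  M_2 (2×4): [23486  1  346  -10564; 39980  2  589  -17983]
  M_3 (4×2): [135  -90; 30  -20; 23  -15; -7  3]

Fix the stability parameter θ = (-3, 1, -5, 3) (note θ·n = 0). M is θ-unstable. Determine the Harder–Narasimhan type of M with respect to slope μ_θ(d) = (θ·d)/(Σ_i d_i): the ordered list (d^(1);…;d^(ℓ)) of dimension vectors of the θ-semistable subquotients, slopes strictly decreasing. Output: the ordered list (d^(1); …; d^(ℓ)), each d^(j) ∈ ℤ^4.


Via rank(M_{q-1}∘⋯∘M_p): M ≅ I[1,4]^2, I[2,2]^2, I[4,4]^2.
μ_θ-semistable layers: μ^(1)=3; μ^(2)=1; μ^(3)=-2; μ^(4)=-3

((0, 0, 0, 4); (0, 2, 0, 0); (0, 2, 2, 0); (2, 0, 0, 0))


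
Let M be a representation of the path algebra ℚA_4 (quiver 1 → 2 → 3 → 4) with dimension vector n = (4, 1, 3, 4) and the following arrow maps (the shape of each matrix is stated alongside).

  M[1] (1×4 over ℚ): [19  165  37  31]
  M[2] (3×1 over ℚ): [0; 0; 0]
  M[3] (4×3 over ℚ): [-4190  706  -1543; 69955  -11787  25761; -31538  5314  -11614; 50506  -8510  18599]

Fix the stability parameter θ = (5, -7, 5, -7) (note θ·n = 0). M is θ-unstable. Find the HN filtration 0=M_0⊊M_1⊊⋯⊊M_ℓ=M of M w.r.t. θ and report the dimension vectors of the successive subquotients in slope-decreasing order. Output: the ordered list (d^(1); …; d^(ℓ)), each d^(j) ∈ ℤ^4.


Interval decomposition of M: I[1,1]^3, I[1,2], I[3,3], I[3,4]^2, I[4,4]^2.
HN type (ℓ=3): μ^(1)=5; μ^(2)=-1; μ^(3)=-7

((3, 0, 1, 0); (1, 1, 2, 2); (0, 0, 0, 2))


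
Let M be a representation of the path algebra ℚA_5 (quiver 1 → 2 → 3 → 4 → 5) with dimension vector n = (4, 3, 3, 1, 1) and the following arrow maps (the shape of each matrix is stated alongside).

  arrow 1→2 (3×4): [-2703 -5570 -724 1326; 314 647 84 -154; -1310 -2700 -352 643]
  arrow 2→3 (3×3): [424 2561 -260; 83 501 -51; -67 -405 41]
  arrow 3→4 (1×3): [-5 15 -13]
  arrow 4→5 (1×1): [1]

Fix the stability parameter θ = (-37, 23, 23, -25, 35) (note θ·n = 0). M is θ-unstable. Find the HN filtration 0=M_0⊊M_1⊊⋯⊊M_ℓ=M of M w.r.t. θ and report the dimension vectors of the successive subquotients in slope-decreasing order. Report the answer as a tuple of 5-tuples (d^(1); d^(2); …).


Barcode: M ≅ I[1,1], I[1,3]^2, I[1,5]. HN layers by μ_θ (4 steps, strictly decreasing):
  μ^(1)=35; μ^(2)=23; μ^(3)=7; μ^(4)=-37

((0, 0, 0, 0, 1); (0, 2, 2, 0, 0); (0, 1, 1, 1, 0); (4, 0, 0, 0, 0))


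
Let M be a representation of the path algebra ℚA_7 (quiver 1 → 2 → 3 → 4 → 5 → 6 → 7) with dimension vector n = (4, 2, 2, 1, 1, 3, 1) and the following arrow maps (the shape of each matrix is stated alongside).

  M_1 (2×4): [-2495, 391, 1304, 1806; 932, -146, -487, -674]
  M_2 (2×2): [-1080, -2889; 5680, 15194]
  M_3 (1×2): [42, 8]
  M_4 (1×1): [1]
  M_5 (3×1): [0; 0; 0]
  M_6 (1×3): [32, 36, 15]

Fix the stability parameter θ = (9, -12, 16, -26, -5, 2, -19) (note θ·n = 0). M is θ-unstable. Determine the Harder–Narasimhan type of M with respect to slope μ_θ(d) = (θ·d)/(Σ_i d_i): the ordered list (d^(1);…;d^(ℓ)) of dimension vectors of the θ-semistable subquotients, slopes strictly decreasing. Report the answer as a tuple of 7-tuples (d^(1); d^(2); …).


Barcode: M ≅ I[1,1]^2, I[1,2], I[1,5], I[3,3], I[6,6]^2, I[6,7]. HN layers by μ_θ (6 steps, strictly decreasing):
  μ^(1)=16; μ^(2)=9; μ^(3)=2; μ^(4)=-3/2; μ^(5)=-18/5; μ^(6)=-17/2

((0, 0, 1, 0, 0, 0, 0); (2, 0, 0, 0, 0, 0, 0); (0, 0, 0, 0, 0, 2, 0); (1, 1, 0, 0, 0, 0, 0); (1, 1, 1, 1, 1, 0, 0); (0, 0, 0, 0, 0, 1, 1))


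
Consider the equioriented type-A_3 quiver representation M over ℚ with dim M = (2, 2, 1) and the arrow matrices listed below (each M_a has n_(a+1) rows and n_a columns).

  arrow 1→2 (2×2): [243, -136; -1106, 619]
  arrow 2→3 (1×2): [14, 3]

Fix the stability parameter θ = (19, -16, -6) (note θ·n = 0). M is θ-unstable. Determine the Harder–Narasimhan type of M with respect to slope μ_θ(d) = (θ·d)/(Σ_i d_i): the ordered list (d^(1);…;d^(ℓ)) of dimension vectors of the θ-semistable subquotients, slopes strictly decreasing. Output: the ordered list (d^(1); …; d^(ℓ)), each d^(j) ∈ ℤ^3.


Via rank(M_{q-1}∘⋯∘M_p): M ≅ I[1,2], I[1,3].
μ_θ-semistable layers: μ^(1)=3/2; μ^(2)=-1

((1, 1, 0); (1, 1, 1))


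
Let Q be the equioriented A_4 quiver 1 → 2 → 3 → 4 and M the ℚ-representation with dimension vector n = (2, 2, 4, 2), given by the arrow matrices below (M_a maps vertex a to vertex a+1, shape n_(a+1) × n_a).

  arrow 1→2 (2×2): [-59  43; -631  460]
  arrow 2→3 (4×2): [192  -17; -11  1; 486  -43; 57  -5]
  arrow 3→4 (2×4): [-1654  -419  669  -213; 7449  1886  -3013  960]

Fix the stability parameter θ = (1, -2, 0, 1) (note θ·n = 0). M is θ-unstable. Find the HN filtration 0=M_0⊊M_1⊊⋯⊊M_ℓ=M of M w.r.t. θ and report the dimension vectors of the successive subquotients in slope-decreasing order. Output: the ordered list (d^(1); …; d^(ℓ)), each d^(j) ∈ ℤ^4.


Via rank(M_{q-1}∘⋯∘M_p): M ≅ I[1,3], I[1,4], I[3,3], I[3,4].
μ_θ-semistable layers: μ^(1)=1; μ^(2)=0; μ^(3)=-1/2

((0, 0, 0, 2); (0, 0, 4, 0); (2, 2, 0, 0))


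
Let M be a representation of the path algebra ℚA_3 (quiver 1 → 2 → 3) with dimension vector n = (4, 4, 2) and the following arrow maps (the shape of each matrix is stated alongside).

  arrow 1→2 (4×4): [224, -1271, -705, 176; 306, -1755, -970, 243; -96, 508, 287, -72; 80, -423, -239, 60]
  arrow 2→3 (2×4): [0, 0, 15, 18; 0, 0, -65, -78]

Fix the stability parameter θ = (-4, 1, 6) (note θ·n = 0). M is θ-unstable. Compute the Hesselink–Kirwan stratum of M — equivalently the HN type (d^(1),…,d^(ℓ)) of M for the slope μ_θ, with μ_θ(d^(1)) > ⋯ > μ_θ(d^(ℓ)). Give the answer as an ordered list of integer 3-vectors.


Barcode: M ≅ I[1,2]^3, I[1,3], I[3,3]. HN layers by μ_θ (3 steps, strictly decreasing):
  μ^(1)=6; μ^(2)=1; μ^(3)=-4

((0, 0, 2); (0, 4, 0); (4, 0, 0))


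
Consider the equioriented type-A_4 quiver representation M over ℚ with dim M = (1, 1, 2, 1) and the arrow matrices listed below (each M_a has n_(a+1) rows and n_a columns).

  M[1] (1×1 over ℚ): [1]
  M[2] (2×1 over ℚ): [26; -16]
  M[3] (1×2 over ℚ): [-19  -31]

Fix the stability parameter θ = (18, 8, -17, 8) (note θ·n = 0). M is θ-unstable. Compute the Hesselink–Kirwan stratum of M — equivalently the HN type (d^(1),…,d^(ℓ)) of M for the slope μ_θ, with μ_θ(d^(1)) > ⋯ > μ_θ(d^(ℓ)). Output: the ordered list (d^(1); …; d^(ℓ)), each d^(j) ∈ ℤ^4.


Via rank(M_{q-1}∘⋯∘M_p): M ≅ I[1,4], I[3,3].
μ_θ-semistable layers: μ^(1)=8; μ^(2)=3; μ^(3)=-17

((0, 0, 0, 1); (1, 1, 1, 0); (0, 0, 1, 0))


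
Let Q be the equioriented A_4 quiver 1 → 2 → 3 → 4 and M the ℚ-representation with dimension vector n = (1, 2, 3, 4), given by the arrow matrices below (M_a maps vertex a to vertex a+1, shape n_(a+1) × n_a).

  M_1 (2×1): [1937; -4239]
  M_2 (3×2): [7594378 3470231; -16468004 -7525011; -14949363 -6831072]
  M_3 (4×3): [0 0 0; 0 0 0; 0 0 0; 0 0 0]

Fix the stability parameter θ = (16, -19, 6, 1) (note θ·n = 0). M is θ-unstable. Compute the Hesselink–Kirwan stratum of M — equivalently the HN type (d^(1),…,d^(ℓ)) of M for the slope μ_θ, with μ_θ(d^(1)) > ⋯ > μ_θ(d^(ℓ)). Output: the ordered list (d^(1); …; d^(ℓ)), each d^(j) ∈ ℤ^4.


Via rank(M_{q-1}∘⋯∘M_p): M ≅ I[1,3], I[2,3], I[3,3], I[4,4]^4.
μ_θ-semistable layers: μ^(1)=6; μ^(2)=1; μ^(3)=-3/2; μ^(4)=-19

((0, 0, 3, 0); (0, 0, 0, 4); (1, 1, 0, 0); (0, 1, 0, 0))


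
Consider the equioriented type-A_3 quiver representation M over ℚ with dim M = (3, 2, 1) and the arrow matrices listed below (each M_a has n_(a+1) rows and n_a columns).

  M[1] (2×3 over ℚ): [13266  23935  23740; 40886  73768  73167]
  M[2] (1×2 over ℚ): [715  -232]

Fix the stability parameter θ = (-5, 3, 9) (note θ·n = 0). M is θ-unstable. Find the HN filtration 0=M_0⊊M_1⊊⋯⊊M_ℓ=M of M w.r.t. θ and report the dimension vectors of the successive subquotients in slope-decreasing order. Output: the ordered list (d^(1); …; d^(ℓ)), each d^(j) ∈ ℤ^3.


Interval decomposition of M: I[1,1], I[1,2], I[1,3].
HN type (ℓ=3): μ^(1)=9; μ^(2)=3; μ^(3)=-5

((0, 0, 1); (0, 2, 0); (3, 0, 0))


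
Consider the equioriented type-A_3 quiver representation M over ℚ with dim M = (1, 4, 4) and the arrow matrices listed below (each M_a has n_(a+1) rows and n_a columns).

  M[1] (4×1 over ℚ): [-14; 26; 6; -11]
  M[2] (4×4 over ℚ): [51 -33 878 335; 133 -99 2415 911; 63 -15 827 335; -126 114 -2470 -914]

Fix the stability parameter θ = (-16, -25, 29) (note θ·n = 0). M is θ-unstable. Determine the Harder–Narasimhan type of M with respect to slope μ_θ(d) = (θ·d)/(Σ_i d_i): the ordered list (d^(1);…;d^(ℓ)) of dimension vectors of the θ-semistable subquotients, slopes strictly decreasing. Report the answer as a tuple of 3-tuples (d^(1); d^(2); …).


Barcode: M ≅ I[1,3], I[2,2], I[2,3]^2, I[3,3]. HN layers by μ_θ (3 steps, strictly decreasing):
  μ^(1)=29; μ^(2)=-41/2; μ^(3)=-25

((0, 0, 4); (1, 1, 0); (0, 3, 0))


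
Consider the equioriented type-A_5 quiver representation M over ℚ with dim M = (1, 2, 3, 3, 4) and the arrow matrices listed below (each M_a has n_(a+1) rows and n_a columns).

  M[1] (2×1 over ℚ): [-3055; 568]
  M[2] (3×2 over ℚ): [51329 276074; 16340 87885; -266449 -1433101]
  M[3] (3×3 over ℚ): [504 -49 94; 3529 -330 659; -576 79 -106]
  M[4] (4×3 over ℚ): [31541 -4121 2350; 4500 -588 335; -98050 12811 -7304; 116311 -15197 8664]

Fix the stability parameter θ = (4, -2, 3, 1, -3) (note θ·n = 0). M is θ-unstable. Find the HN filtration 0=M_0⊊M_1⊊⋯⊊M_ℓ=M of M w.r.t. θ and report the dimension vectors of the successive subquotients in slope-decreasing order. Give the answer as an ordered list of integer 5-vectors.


Via rank(M_{q-1}∘⋯∘M_p): M ≅ I[1,5], I[2,3], I[3,5], I[4,5], I[5,5].
μ_θ-semistable layers: μ^(1)=3; μ^(2)=3/5; μ^(3)=1/3; μ^(4)=-1; μ^(5)=-2; μ^(6)=-3

((0, 0, 1, 0, 0); (1, 1, 1, 1, 1); (0, 0, 1, 1, 1); (0, 0, 0, 1, 1); (0, 1, 0, 0, 0); (0, 0, 0, 0, 1))
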